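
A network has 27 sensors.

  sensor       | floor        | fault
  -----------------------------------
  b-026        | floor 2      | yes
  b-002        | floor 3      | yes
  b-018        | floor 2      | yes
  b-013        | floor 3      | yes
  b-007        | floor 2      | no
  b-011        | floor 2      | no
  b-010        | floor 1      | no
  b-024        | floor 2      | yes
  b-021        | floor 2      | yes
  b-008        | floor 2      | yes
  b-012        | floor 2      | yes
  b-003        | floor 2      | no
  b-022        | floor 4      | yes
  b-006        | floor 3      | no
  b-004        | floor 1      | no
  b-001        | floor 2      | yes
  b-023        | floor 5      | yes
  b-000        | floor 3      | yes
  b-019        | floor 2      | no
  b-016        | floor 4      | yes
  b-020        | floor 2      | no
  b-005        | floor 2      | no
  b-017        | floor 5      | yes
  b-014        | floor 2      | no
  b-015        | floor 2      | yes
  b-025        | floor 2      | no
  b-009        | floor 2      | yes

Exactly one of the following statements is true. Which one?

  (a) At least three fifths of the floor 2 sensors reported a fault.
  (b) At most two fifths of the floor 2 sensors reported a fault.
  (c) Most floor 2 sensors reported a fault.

|A| = 17, |A ∩ B| = 9, |A ∖ B| = 8.
(a) requires |A ∩ B| / |A| ≥ 3/5: false.
(b) requires |A ∩ B| / |A| ≤ 2/5: false.
(c) requires |A ∩ B| > |A ∖ B|: true.

(c)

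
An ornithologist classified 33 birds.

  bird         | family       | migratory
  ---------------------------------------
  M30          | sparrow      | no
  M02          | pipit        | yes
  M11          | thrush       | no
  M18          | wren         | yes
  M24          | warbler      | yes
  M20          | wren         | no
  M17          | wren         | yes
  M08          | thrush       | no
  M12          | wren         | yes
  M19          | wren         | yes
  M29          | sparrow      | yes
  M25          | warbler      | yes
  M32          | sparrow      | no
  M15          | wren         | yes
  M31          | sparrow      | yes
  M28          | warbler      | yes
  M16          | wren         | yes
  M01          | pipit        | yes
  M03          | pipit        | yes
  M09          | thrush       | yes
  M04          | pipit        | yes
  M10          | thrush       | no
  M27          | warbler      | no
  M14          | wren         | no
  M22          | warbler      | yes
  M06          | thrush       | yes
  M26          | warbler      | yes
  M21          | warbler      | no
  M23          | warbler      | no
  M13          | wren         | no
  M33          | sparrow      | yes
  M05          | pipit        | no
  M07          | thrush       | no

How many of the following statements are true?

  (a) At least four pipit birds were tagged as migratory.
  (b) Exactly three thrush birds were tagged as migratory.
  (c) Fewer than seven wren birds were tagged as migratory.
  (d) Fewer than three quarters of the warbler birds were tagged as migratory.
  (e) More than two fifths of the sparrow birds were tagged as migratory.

(a) pipit: |A| = 5, |A ∩ B| = 4; needs |A ∩ B| ≥ 4 — true.
(b) thrush: |A| = 6, |A ∩ B| = 2; needs |A ∩ B| = 3 — false.
(c) wren: |A| = 9, |A ∩ B| = 6; needs |A ∩ B| < 7 — true.
(d) warbler: |A| = 8, |A ∩ B| = 5; needs |A ∩ B| / |A| < 3/4 — true.
(e) sparrow: |A| = 5, |A ∩ B| = 3; needs |A ∩ B| / |A| > 2/5 — true.

4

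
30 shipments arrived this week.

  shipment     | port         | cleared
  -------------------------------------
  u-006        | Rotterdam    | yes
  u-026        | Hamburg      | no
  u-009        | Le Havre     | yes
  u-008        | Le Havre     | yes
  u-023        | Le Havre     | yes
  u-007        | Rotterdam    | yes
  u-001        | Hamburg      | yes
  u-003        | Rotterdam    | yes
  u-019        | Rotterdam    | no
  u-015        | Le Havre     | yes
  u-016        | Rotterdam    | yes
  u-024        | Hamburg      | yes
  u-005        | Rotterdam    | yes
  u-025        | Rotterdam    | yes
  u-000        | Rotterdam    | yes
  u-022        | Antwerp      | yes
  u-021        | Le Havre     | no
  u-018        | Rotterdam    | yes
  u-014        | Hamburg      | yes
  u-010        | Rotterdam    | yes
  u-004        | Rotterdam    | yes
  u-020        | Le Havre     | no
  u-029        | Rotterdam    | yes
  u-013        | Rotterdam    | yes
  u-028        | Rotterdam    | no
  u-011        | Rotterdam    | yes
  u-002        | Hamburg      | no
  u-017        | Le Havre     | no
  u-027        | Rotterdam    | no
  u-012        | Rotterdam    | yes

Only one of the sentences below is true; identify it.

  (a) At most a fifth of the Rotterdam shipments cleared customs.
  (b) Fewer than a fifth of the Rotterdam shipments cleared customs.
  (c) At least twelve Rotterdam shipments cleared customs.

|A| = 17, |A ∩ B| = 14, |A ∖ B| = 3.
(a) requires |A ∩ B| / |A| ≤ 1/5: false.
(b) requires |A ∩ B| / |A| < 1/5: false.
(c) requires |A ∩ B| ≥ 12: true.

(c)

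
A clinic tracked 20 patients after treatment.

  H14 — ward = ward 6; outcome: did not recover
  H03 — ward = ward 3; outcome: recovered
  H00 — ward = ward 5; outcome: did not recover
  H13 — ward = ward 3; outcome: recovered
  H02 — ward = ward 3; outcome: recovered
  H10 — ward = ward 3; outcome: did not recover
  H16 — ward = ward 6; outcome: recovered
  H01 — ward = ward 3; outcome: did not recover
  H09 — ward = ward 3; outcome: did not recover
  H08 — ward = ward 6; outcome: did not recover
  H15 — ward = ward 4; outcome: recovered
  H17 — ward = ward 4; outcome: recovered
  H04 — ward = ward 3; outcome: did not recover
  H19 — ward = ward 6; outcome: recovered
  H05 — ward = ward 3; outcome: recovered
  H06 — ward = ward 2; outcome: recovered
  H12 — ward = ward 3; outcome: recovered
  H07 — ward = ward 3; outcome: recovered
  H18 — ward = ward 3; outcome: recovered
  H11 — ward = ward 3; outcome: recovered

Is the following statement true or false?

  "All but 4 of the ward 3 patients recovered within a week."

True

'All but 4 of the ward 3 patients recovered within a week' holds iff |A ∖ B| = 4.
A (the restrictor) = {H03, H13, H02, H10, H01, H09, H04, H05, H12, H07, H18, H11}, |A| = 12.
A ∖ B = {H10, H01, H09, H04}, so |A ∖ B| = 4.
|A ∖ B| = 4, so the statement is true.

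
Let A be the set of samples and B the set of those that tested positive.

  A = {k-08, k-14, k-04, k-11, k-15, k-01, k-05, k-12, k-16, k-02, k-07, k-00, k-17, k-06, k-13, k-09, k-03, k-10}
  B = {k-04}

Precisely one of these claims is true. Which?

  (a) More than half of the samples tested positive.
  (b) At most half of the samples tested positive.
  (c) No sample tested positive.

|A| = 18, |A ∩ B| = 1, |A ∖ B| = 17.
(a) requires |A ∩ B| > |A ∖ B|: false.
(b) requires |A ∩ B| ≤ |A ∖ B|: true.
(c) requires A ∩ B = ∅ (|A ∩ B| = 0): false.

(b)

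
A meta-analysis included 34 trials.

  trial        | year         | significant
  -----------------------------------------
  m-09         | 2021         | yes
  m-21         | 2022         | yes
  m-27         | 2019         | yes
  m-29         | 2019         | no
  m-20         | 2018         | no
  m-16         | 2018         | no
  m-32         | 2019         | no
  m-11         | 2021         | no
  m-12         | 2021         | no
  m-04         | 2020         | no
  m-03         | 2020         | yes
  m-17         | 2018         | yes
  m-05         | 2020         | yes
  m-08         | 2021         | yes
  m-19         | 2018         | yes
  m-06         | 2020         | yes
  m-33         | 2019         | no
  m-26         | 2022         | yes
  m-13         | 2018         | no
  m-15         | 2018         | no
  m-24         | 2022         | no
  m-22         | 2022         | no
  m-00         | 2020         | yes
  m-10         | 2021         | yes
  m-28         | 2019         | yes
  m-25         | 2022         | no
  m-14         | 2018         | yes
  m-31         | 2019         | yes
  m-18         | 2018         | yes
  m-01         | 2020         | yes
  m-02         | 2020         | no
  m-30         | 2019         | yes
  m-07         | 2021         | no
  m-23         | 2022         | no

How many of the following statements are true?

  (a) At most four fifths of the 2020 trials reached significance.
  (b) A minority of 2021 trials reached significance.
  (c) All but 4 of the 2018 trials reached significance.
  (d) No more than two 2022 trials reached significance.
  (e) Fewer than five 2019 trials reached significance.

4

(a) 2020: |A| = 7, |A ∩ B| = 5; needs |A ∩ B| / |A| ≤ 4/5 — true.
(b) 2021: |A| = 6, |A ∩ B| = 3; needs |A ∩ B| < |A ∖ B| — false.
(c) 2018: |A| = 8, |A ∩ B| = 4; needs |A ∖ B| = 4 — true.
(d) 2022: |A| = 6, |A ∩ B| = 2; needs |A ∩ B| ≤ 2 — true.
(e) 2019: |A| = 7, |A ∩ B| = 4; needs |A ∩ B| < 5 — true.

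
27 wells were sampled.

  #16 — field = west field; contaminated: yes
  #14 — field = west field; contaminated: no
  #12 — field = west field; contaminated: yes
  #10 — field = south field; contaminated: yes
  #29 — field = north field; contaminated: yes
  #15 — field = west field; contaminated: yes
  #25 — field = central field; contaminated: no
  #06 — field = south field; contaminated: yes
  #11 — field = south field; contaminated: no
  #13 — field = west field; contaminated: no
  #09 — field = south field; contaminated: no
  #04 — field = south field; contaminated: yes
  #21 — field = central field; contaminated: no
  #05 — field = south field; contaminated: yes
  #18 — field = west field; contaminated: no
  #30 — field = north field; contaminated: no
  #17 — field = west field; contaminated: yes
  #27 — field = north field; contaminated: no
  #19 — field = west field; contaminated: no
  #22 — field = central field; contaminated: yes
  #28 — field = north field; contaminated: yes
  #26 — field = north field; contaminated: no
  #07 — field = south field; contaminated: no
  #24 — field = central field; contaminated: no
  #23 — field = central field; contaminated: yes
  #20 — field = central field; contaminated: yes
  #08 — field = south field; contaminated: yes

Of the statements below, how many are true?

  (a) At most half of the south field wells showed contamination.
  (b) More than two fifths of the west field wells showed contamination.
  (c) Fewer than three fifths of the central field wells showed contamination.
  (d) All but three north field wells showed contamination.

3

(a) south field: |A| = 8, |A ∩ B| = 5; needs |A ∩ B| ≤ |A ∖ B| — false.
(b) west field: |A| = 8, |A ∩ B| = 4; needs |A ∩ B| / |A| > 2/5 — true.
(c) central field: |A| = 6, |A ∩ B| = 3; needs |A ∩ B| / |A| < 3/5 — true.
(d) north field: |A| = 5, |A ∩ B| = 2; needs |A ∖ B| = 3 — true.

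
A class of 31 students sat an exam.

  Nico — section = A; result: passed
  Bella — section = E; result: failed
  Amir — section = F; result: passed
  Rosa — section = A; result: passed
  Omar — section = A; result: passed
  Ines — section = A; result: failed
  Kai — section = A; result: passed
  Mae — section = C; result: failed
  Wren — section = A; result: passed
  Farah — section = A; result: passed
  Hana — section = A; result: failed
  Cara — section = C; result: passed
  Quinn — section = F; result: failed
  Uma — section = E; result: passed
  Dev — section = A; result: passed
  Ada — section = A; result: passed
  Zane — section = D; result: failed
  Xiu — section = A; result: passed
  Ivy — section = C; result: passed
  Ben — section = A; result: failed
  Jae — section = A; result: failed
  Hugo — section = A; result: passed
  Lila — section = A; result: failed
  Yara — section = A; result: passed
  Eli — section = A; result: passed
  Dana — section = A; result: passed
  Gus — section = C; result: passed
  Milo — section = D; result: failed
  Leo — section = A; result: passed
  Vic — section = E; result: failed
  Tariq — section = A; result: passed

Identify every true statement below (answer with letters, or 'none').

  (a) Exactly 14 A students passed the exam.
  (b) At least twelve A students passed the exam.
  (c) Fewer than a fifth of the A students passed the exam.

|A| = 20, |A ∩ B| = 15, |A ∖ B| = 5.
(a) |A ∩ B| = 14: fails.
(b) |A ∩ B| ≥ 12: holds.
(c) |A ∩ B| / |A| < 1/5: fails.

(b)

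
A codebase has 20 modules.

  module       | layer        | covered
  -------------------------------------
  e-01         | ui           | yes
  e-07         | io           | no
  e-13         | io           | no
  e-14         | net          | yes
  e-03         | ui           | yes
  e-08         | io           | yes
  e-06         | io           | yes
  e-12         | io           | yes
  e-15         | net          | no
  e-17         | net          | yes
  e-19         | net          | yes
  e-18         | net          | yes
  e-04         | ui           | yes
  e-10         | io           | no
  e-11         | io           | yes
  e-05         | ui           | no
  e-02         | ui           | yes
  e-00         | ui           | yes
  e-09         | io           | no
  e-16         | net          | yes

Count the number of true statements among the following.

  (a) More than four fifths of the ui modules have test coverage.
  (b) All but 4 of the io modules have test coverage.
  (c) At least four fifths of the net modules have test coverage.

(a) ui: |A| = 6, |A ∩ B| = 5; needs |A ∩ B| / |A| > 4/5 — true.
(b) io: |A| = 8, |A ∩ B| = 4; needs |A ∖ B| = 4 — true.
(c) net: |A| = 6, |A ∩ B| = 5; needs |A ∩ B| / |A| ≥ 4/5 — true.

3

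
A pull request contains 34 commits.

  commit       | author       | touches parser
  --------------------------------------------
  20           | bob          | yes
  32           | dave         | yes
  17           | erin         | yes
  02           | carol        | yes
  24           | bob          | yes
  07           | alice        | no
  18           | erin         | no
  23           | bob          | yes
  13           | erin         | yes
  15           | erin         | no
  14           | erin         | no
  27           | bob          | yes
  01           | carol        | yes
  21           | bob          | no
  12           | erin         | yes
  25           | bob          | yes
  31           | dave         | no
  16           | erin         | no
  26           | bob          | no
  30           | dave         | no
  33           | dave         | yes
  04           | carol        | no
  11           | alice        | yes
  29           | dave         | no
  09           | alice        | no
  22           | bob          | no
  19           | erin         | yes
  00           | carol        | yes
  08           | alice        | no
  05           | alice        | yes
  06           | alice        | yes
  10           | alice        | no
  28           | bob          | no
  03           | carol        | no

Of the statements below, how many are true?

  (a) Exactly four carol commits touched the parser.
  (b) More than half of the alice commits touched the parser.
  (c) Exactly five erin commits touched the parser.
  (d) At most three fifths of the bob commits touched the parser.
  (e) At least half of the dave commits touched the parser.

1

(a) carol: |A| = 5, |A ∩ B| = 3; needs |A ∩ B| = 4 — false.
(b) alice: |A| = 7, |A ∩ B| = 3; needs |A ∩ B| > |A ∖ B| — false.
(c) erin: |A| = 8, |A ∩ B| = 4; needs |A ∩ B| = 5 — false.
(d) bob: |A| = 9, |A ∩ B| = 5; needs |A ∩ B| / |A| ≤ 3/5 — true.
(e) dave: |A| = 5, |A ∩ B| = 2; needs |A ∩ B| ≥ |A ∖ B| — false.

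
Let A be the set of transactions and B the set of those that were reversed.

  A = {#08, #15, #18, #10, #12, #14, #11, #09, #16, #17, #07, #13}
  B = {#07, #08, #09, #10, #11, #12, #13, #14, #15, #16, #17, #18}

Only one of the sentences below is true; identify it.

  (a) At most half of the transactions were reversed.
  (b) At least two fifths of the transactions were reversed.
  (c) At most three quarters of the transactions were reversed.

(b)

|A| = 12, |A ∩ B| = 12, |A ∖ B| = 0.
(a) requires |A ∩ B| ≤ |A ∖ B|: false.
(b) requires |A ∩ B| / |A| ≥ 2/5: true.
(c) requires |A ∩ B| / |A| ≤ 3/4: false.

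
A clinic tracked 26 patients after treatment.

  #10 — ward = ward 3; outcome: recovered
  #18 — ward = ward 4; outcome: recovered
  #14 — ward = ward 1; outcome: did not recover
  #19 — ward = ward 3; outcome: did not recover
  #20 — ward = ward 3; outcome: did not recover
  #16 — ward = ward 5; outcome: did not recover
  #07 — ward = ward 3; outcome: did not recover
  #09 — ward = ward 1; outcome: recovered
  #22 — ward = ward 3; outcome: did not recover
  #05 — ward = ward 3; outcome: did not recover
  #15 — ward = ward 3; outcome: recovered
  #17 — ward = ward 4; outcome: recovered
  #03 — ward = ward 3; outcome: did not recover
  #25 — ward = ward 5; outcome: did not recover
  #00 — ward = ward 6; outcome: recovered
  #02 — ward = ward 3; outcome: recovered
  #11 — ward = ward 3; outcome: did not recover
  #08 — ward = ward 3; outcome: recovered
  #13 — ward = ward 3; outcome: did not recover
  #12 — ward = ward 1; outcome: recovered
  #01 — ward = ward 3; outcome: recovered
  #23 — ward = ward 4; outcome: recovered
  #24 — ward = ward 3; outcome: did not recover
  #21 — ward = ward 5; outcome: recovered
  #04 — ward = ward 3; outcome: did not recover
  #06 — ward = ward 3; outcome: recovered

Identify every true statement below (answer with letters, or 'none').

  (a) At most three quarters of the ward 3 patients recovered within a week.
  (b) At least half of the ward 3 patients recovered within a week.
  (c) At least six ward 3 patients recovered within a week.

|A| = 16, |A ∩ B| = 6, |A ∖ B| = 10.
(a) |A ∩ B| / |A| ≤ 3/4: holds.
(b) |A ∩ B| ≥ |A ∖ B|: fails.
(c) |A ∩ B| ≥ 6: holds.

(a), (c)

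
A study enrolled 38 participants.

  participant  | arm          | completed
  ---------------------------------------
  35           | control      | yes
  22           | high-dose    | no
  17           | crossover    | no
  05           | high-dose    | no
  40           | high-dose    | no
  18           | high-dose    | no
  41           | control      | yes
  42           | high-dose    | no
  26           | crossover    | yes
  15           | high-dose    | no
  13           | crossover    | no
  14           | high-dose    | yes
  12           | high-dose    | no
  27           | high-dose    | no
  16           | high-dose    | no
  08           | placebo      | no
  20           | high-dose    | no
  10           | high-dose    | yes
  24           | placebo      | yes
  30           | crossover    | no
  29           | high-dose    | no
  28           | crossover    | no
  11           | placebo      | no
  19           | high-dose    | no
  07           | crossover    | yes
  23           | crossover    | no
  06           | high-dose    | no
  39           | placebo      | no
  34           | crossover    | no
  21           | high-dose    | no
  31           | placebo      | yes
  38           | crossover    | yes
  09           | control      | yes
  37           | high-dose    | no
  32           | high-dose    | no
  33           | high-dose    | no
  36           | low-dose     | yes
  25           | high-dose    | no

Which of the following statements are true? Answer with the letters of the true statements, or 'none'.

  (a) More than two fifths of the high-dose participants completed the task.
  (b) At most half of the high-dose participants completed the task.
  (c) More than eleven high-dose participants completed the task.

(b)

|A| = 20, |A ∩ B| = 2, |A ∖ B| = 18.
(a) |A ∩ B| / |A| > 2/5: fails.
(b) |A ∩ B| ≤ |A ∖ B|: holds.
(c) |A ∩ B| > 11: fails.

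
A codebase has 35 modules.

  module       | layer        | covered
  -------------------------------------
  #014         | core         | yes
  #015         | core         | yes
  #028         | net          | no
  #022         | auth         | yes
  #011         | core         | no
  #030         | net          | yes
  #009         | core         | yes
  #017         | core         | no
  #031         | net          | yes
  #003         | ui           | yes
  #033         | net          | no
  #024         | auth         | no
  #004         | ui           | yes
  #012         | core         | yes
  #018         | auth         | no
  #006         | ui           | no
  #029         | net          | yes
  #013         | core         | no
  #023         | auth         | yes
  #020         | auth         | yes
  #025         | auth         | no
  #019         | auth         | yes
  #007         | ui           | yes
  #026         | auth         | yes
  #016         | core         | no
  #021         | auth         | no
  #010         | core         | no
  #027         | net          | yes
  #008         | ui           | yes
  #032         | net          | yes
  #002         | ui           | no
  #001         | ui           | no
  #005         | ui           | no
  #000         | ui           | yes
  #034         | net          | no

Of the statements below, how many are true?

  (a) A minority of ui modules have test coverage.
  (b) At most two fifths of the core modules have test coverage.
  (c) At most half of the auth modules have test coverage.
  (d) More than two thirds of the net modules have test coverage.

(a) ui: |A| = 9, |A ∩ B| = 5; needs |A ∩ B| < |A ∖ B| — false.
(b) core: |A| = 9, |A ∩ B| = 4; needs |A ∩ B| / |A| ≤ 2/5 — false.
(c) auth: |A| = 9, |A ∩ B| = 5; needs |A ∩ B| ≤ |A ∖ B| — false.
(d) net: |A| = 8, |A ∩ B| = 5; needs |A ∩ B| / |A| > 2/3 — false.

0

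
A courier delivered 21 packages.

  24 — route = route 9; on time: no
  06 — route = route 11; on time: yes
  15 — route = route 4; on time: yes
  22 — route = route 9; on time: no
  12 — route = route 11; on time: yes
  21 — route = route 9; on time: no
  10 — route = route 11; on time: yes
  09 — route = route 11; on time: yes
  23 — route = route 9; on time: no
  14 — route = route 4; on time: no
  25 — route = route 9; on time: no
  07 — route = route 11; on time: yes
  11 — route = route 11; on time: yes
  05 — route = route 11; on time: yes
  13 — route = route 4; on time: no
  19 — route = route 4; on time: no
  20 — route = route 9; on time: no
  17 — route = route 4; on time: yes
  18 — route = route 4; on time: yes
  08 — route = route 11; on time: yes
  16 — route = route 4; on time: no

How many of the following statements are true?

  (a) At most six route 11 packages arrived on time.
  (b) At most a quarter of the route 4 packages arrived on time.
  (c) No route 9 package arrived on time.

(a) route 11: |A| = 8, |A ∩ B| = 8; needs |A ∩ B| ≤ 6 — false.
(b) route 4: |A| = 7, |A ∩ B| = 3; needs |A ∩ B| / |A| ≤ 1/4 — false.
(c) route 9: |A| = 6, |A ∩ B| = 0; needs A ∩ B = ∅ (|A ∩ B| = 0) — true.

1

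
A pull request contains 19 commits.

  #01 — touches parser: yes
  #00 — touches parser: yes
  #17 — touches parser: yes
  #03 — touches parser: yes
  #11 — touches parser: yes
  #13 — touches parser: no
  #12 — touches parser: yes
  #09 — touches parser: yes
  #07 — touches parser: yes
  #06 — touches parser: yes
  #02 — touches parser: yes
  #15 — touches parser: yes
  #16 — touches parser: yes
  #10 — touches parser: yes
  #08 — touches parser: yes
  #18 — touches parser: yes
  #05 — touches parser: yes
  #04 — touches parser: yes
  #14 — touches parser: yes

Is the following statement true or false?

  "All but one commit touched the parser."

'All but one commit touched the parser' holds iff |A ∖ B| = 1.
|A| = 19, |A ∩ B| = 18, |A ∖ B| = 1.
|A ∖ B| = 1, so the statement is true.

True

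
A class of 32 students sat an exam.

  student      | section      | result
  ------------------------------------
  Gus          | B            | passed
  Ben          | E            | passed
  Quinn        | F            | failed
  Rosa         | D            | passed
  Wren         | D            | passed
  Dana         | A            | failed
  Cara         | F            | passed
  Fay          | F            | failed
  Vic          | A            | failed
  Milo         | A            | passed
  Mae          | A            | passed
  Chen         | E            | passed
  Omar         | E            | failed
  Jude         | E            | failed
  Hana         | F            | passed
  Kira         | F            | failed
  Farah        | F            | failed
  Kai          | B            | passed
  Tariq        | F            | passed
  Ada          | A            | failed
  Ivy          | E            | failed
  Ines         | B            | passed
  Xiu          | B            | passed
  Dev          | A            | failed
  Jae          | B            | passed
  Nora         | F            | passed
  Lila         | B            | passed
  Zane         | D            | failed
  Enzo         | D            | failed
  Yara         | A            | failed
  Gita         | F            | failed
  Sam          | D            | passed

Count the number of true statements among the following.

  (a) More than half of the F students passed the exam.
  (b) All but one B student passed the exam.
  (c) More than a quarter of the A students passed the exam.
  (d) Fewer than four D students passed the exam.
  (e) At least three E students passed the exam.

2

(a) F: |A| = 9, |A ∩ B| = 4; needs |A ∩ B| > |A ∖ B| — false.
(b) B: |A| = 6, |A ∩ B| = 6; needs |A ∖ B| = 1 — false.
(c) A: |A| = 7, |A ∩ B| = 2; needs |A ∩ B| / |A| > 1/4 — true.
(d) D: |A| = 5, |A ∩ B| = 3; needs |A ∩ B| < 4 — true.
(e) E: |A| = 5, |A ∩ B| = 2; needs |A ∩ B| ≥ 3 — false.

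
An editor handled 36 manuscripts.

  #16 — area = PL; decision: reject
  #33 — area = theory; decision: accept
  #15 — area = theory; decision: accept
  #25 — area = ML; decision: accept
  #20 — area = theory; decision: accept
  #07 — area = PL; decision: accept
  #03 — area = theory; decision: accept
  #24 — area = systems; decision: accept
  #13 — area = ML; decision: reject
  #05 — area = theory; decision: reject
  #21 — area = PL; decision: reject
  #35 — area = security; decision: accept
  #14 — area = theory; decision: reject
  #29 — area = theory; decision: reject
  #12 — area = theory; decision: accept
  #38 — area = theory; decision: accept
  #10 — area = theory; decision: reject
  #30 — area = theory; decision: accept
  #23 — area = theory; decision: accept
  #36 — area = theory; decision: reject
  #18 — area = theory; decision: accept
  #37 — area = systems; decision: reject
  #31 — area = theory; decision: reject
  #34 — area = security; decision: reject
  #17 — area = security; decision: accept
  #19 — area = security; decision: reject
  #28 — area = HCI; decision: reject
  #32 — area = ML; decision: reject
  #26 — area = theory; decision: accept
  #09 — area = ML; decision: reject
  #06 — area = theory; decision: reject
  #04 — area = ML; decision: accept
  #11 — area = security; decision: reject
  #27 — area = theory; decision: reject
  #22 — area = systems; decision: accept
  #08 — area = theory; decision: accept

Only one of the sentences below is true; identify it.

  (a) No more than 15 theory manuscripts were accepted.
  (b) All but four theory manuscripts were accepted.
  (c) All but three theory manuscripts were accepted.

(a)

|A| = 19, |A ∩ B| = 11, |A ∖ B| = 8.
(a) requires |A ∩ B| ≤ 15: true.
(b) requires |A ∖ B| = 4: false.
(c) requires |A ∖ B| = 3: false.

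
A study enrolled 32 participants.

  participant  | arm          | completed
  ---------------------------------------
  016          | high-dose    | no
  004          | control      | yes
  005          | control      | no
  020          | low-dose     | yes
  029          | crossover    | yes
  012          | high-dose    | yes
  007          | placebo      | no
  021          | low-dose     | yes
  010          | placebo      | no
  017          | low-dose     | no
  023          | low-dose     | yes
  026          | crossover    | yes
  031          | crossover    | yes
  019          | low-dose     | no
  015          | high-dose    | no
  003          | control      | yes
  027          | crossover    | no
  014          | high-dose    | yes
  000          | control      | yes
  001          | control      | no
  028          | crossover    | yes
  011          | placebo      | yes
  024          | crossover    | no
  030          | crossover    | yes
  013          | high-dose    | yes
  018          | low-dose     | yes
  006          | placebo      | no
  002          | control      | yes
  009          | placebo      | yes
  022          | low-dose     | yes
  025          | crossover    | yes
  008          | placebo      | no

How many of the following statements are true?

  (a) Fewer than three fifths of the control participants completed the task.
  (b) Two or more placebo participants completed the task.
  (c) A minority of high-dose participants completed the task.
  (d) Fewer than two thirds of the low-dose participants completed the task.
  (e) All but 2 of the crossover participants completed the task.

(a) control: |A| = 6, |A ∩ B| = 4; needs |A ∩ B| / |A| < 3/5 — false.
(b) placebo: |A| = 6, |A ∩ B| = 2; needs |A ∩ B| ≥ 2 — true.
(c) high-dose: |A| = 5, |A ∩ B| = 3; needs |A ∩ B| < |A ∖ B| — false.
(d) low-dose: |A| = 7, |A ∩ B| = 5; needs |A ∩ B| / |A| < 2/3 — false.
(e) crossover: |A| = 8, |A ∩ B| = 6; needs |A ∖ B| = 2 — true.

2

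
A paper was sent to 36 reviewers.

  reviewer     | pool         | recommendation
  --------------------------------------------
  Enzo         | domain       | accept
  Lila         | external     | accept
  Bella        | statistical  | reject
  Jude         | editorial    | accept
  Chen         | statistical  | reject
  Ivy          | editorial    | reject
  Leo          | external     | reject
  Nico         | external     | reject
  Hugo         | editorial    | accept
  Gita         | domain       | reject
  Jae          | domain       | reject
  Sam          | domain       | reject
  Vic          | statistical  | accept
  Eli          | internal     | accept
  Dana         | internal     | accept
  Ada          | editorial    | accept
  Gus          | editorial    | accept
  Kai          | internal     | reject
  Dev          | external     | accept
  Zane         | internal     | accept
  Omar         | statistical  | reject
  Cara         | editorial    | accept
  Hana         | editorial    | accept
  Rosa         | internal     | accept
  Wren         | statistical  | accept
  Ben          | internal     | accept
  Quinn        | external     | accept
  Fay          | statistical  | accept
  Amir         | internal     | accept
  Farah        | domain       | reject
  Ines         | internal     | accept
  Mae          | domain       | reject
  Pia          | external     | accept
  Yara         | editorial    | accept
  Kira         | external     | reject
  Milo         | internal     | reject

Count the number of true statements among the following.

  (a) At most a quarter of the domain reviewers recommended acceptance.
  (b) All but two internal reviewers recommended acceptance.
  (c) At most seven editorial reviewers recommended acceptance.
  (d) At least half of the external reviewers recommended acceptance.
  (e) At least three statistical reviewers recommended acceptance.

(a) domain: |A| = 6, |A ∩ B| = 1; needs |A ∩ B| / |A| ≤ 1/4 — true.
(b) internal: |A| = 9, |A ∩ B| = 7; needs |A ∖ B| = 2 — true.
(c) editorial: |A| = 8, |A ∩ B| = 7; needs |A ∩ B| ≤ 7 — true.
(d) external: |A| = 7, |A ∩ B| = 4; needs |A ∩ B| ≥ |A ∖ B| — true.
(e) statistical: |A| = 6, |A ∩ B| = 3; needs |A ∩ B| ≥ 3 — true.

5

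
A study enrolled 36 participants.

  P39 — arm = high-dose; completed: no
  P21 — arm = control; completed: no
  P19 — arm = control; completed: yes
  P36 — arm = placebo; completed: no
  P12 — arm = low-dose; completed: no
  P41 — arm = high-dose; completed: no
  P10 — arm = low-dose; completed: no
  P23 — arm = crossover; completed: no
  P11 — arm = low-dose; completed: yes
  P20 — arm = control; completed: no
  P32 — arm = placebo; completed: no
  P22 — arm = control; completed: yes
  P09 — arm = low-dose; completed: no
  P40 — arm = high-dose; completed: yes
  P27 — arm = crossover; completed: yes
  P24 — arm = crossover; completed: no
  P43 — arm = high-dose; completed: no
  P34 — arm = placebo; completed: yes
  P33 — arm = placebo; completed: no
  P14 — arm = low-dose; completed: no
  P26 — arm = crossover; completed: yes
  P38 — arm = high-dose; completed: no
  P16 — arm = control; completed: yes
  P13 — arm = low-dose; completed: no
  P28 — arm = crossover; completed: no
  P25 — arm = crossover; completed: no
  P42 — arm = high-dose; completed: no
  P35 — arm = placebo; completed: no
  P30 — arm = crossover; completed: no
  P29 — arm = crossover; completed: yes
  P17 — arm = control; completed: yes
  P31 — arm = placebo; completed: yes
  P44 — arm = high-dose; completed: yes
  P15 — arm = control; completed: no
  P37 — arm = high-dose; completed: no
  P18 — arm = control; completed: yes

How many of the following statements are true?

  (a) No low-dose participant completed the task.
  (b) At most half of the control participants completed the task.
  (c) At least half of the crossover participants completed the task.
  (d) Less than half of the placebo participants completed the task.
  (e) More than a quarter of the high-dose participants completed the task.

1

(a) low-dose: |A| = 6, |A ∩ B| = 1; needs A ∩ B = ∅ (|A ∩ B| = 0) — false.
(b) control: |A| = 8, |A ∩ B| = 5; needs |A ∩ B| ≤ |A ∖ B| — false.
(c) crossover: |A| = 8, |A ∩ B| = 3; needs |A ∩ B| ≥ |A ∖ B| — false.
(d) placebo: |A| = 6, |A ∩ B| = 2; needs |A ∩ B| < |A ∖ B| — true.
(e) high-dose: |A| = 8, |A ∩ B| = 2; needs |A ∩ B| / |A| > 1/4 — false.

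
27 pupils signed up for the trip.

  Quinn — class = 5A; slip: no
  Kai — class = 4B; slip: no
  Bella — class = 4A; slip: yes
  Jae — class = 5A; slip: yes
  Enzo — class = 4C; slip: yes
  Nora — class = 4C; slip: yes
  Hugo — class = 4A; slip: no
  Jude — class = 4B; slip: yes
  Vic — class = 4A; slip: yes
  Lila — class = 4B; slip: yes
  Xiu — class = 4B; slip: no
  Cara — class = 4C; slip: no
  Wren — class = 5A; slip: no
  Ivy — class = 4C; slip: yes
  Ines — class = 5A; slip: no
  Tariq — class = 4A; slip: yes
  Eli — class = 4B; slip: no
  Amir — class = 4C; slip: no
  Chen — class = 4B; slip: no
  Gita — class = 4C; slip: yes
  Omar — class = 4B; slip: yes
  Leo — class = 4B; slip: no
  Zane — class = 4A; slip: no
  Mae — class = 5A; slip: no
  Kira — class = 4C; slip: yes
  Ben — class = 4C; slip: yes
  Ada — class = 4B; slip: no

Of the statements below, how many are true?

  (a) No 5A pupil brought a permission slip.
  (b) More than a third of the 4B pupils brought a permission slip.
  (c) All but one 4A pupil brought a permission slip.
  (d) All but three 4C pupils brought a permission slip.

0

(a) 5A: |A| = 5, |A ∩ B| = 1; needs A ∩ B = ∅ (|A ∩ B| = 0) — false.
(b) 4B: |A| = 9, |A ∩ B| = 3; needs |A ∩ B| / |A| > 1/3 — false.
(c) 4A: |A| = 5, |A ∩ B| = 3; needs |A ∖ B| = 1 — false.
(d) 4C: |A| = 8, |A ∩ B| = 6; needs |A ∖ B| = 3 — false.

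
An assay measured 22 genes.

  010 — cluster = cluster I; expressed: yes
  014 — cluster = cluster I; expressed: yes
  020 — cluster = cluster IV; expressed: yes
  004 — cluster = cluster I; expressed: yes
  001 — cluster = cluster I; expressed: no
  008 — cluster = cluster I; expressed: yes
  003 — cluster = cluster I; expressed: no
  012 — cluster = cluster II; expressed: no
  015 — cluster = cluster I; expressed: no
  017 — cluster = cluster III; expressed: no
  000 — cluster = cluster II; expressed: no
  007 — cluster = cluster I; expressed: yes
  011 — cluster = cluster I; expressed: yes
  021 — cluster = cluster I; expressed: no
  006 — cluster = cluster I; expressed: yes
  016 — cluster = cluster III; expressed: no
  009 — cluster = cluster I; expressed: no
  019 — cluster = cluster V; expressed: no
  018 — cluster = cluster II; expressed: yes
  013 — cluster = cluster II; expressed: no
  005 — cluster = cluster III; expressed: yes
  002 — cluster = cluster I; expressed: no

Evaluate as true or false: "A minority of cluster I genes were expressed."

False

The determiner here denotes the relation: |A ∩ B| < |A ∖ B|.
A (the restrictor) = {010, 014, 004, 001, 008, 003, 015, 007, 011, 021, 006, 009, 002}, |A| = 13.
A ∩ B = {010, 014, 004, 008, 007, 011, 006}, so |A ∩ B| = 7.
A ∖ B = {001, 003, 015, 021, 009, 002}, so |A ∖ B| = 6.
7 > 6, so the statement is false.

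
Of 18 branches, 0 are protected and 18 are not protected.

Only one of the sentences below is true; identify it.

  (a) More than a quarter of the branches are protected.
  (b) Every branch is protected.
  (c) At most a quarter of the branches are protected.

|A| = 18, |A ∩ B| = 0, |A ∖ B| = 18.
(a) requires |A ∩ B| / |A| > 1/4: false.
(b) requires A ⊆ B, i.e. every element of A is in B (|A ∖ B| = 0): false.
(c) requires |A ∩ B| / |A| ≤ 1/4: true.

(c)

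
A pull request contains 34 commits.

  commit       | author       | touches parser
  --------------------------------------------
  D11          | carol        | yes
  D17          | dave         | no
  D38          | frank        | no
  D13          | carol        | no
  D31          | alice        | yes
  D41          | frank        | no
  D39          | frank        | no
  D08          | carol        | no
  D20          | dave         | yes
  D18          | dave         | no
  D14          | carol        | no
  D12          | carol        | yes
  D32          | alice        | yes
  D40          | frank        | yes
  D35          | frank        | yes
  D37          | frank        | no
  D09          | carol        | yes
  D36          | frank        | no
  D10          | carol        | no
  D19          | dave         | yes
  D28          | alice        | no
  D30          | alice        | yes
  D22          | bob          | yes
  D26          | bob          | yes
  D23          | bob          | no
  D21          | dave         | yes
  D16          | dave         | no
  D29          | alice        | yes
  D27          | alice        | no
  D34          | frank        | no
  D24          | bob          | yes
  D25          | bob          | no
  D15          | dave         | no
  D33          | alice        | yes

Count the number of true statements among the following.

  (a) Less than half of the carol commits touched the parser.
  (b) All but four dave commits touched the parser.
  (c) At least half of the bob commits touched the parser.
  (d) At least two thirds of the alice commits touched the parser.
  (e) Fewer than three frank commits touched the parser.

5

(a) carol: |A| = 7, |A ∩ B| = 3; needs |A ∩ B| < |A ∖ B| — true.
(b) dave: |A| = 7, |A ∩ B| = 3; needs |A ∖ B| = 4 — true.
(c) bob: |A| = 5, |A ∩ B| = 3; needs |A ∩ B| ≥ |A ∖ B| — true.
(d) alice: |A| = 7, |A ∩ B| = 5; needs |A ∩ B| / |A| ≥ 2/3 — true.
(e) frank: |A| = 8, |A ∩ B| = 2; needs |A ∩ B| < 3 — true.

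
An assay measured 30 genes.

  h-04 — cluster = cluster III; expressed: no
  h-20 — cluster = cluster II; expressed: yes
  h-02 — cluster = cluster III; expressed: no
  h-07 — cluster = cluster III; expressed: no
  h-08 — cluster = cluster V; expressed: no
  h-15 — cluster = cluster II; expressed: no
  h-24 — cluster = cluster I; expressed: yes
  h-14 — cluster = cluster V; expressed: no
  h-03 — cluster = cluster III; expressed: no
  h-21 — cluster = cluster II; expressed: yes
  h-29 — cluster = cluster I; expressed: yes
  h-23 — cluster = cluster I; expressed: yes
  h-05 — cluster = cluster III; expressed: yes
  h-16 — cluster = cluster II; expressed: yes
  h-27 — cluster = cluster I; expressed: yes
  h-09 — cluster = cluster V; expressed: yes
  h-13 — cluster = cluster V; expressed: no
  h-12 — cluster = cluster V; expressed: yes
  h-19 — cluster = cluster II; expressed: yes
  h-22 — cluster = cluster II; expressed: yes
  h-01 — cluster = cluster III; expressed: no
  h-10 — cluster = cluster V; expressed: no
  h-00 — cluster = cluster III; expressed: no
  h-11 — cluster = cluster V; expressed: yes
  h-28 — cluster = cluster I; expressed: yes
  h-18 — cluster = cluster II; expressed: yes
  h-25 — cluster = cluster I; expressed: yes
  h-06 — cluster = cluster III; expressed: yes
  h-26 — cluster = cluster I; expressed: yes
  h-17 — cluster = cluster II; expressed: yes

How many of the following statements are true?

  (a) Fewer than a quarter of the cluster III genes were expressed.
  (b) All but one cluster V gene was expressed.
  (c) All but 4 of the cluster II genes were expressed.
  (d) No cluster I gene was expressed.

(a) cluster III: |A| = 8, |A ∩ B| = 2; needs |A ∩ B| / |A| < 1/4 — false.
(b) cluster V: |A| = 7, |A ∩ B| = 3; needs |A ∖ B| = 1 — false.
(c) cluster II: |A| = 8, |A ∩ B| = 7; needs |A ∖ B| = 4 — false.
(d) cluster I: |A| = 7, |A ∩ B| = 7; needs A ∩ B = ∅ (|A ∩ B| = 0) — false.

0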